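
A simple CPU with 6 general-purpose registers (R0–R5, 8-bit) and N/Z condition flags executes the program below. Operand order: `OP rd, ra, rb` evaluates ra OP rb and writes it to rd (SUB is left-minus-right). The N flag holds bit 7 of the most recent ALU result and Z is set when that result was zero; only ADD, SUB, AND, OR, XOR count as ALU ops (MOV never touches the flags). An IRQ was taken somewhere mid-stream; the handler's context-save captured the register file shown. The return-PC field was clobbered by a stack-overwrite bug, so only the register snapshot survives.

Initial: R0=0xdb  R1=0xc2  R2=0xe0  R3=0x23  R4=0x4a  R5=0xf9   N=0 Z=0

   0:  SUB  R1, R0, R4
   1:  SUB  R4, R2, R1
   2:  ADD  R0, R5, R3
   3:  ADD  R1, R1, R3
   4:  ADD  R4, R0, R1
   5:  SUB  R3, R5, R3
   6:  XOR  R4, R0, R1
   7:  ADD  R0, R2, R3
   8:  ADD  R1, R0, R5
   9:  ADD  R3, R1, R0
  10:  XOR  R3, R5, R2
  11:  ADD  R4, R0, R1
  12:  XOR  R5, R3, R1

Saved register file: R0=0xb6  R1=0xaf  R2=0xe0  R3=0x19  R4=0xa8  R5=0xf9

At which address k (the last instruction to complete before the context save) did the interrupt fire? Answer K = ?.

after  0: R0=0xdb R1=0x91 R2=0xe0 R3=0x23 R4=0x4a R5=0xf9  N=1 Z=0
after  1: R0=0xdb R1=0x91 R2=0xe0 R3=0x23 R4=0x4f R5=0xf9  N=0 Z=0
after  2: R0=0x1c R1=0x91 R2=0xe0 R3=0x23 R4=0x4f R5=0xf9  N=0 Z=0
after  3: R0=0x1c R1=0xb4 R2=0xe0 R3=0x23 R4=0x4f R5=0xf9  N=1 Z=0
after  4: R0=0x1c R1=0xb4 R2=0xe0 R3=0x23 R4=0xd0 R5=0xf9  N=1 Z=0
after  5: R0=0x1c R1=0xb4 R2=0xe0 R3=0xd6 R4=0xd0 R5=0xf9  N=1 Z=0
after  6: R0=0x1c R1=0xb4 R2=0xe0 R3=0xd6 R4=0xa8 R5=0xf9  N=1 Z=0
after  7: R0=0xb6 R1=0xb4 R2=0xe0 R3=0xd6 R4=0xa8 R5=0xf9  N=1 Z=0
after  8: R0=0xb6 R1=0xaf R2=0xe0 R3=0xd6 R4=0xa8 R5=0xf9  N=1 Z=0
after  9: R0=0xb6 R1=0xaf R2=0xe0 R3=0x65 R4=0xa8 R5=0xf9  N=0 Z=0
after 10: R0=0xb6 R1=0xaf R2=0xe0 R3=0x19 R4=0xa8 R5=0xf9  N=0 Z=0
-- IRQ taken; context saved, return-PC = 11 --

K = 10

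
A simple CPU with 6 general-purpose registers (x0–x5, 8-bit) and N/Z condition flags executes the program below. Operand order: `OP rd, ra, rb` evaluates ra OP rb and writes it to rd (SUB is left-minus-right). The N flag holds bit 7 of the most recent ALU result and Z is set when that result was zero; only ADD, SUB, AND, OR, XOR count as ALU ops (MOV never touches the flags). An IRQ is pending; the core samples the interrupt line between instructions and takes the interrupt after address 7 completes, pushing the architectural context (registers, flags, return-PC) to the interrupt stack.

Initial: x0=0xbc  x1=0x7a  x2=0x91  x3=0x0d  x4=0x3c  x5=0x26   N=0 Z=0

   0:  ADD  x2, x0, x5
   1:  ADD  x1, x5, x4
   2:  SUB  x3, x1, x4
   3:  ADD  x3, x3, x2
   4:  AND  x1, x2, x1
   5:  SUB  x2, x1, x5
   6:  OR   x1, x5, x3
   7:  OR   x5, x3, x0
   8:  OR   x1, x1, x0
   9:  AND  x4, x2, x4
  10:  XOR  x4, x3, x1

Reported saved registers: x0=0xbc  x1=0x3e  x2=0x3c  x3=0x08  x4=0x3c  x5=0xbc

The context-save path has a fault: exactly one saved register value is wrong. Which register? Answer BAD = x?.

BAD = x1

after  0: x0=0xbc x1=0x7a x2=0xe2 x3=0x0d x4=0x3c x5=0x26  N=1 Z=0
after  1: x0=0xbc x1=0x62 x2=0xe2 x3=0x0d x4=0x3c x5=0x26  N=0 Z=0
after  2: x0=0xbc x1=0x62 x2=0xe2 x3=0x26 x4=0x3c x5=0x26  N=0 Z=0
after  3: x0=0xbc x1=0x62 x2=0xe2 x3=0x08 x4=0x3c x5=0x26  N=0 Z=0
after  4: x0=0xbc x1=0x62 x2=0xe2 x3=0x08 x4=0x3c x5=0x26  N=0 Z=0
after  5: x0=0xbc x1=0x62 x2=0x3c x3=0x08 x4=0x3c x5=0x26  N=0 Z=0
after  6: x0=0xbc x1=0x2e x2=0x3c x3=0x08 x4=0x3c x5=0x26  N=0 Z=0
after  7: x0=0xbc x1=0x2e x2=0x3c x3=0x08 x4=0x3c x5=0xbc  N=1 Z=0
-- IRQ taken; context saved, return-PC = 8 --
mismatch: x1: reported 0x3e vs actual 0x2e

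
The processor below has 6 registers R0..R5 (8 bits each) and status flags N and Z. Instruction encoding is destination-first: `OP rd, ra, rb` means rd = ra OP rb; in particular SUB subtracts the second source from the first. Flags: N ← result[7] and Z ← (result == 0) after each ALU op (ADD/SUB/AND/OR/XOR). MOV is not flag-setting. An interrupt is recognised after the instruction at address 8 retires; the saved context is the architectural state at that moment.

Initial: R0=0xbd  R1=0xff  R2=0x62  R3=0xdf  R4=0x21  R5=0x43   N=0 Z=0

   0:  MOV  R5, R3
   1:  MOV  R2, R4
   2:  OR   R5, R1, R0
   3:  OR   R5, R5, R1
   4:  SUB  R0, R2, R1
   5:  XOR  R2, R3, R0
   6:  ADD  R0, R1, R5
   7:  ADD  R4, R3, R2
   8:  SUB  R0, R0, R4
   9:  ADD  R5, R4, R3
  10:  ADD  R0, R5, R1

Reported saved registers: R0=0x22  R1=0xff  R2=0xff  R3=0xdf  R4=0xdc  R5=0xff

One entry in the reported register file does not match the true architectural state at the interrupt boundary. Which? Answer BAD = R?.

after  0: R0=0xbd R1=0xff R2=0x62 R3=0xdf R4=0x21 R5=0xdf  N=0 Z=0
after  1: R0=0xbd R1=0xff R2=0x21 R3=0xdf R4=0x21 R5=0xdf  N=0 Z=0
after  2: R0=0xbd R1=0xff R2=0x21 R3=0xdf R4=0x21 R5=0xff  N=1 Z=0
after  3: R0=0xbd R1=0xff R2=0x21 R3=0xdf R4=0x21 R5=0xff  N=1 Z=0
after  4: R0=0x22 R1=0xff R2=0x21 R3=0xdf R4=0x21 R5=0xff  N=0 Z=0
after  5: R0=0x22 R1=0xff R2=0xfd R3=0xdf R4=0x21 R5=0xff  N=1 Z=0
after  6: R0=0xfe R1=0xff R2=0xfd R3=0xdf R4=0x21 R5=0xff  N=1 Z=0
after  7: R0=0xfe R1=0xff R2=0xfd R3=0xdf R4=0xdc R5=0xff  N=1 Z=0
after  8: R0=0x22 R1=0xff R2=0xfd R3=0xdf R4=0xdc R5=0xff  N=0 Z=0
-- IRQ taken; context saved, return-PC = 9 --
mismatch: R2: reported 0xff vs actual 0xfd

BAD = R2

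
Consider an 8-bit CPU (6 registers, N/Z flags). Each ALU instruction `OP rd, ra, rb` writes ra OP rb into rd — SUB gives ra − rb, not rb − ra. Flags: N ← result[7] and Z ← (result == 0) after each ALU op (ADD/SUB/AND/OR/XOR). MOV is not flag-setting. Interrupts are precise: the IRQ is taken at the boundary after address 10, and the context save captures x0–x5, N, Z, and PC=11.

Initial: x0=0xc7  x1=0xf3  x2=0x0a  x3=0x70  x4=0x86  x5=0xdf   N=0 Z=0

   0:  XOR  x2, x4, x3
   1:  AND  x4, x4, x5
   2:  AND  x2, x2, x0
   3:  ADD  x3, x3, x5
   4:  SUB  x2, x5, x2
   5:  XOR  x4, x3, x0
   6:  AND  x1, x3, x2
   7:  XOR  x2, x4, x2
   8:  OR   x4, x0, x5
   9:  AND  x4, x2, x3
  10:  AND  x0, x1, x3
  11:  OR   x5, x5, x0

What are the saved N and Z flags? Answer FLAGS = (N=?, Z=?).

FLAGS = (N=0, Z=0)

after  0: x0=0xc7 x1=0xf3 x2=0xf6 x3=0x70 x4=0x86 x5=0xdf  N=1 Z=0
after  1: x0=0xc7 x1=0xf3 x2=0xf6 x3=0x70 x4=0x86 x5=0xdf  N=1 Z=0
after  2: x0=0xc7 x1=0xf3 x2=0xc6 x3=0x70 x4=0x86 x5=0xdf  N=1 Z=0
after  3: x0=0xc7 x1=0xf3 x2=0xc6 x3=0x4f x4=0x86 x5=0xdf  N=0 Z=0
after  4: x0=0xc7 x1=0xf3 x2=0x19 x3=0x4f x4=0x86 x5=0xdf  N=0 Z=0
after  5: x0=0xc7 x1=0xf3 x2=0x19 x3=0x4f x4=0x88 x5=0xdf  N=1 Z=0
after  6: x0=0xc7 x1=0x09 x2=0x19 x3=0x4f x4=0x88 x5=0xdf  N=0 Z=0
after  7: x0=0xc7 x1=0x09 x2=0x91 x3=0x4f x4=0x88 x5=0xdf  N=1 Z=0
after  8: x0=0xc7 x1=0x09 x2=0x91 x3=0x4f x4=0xdf x5=0xdf  N=1 Z=0
after  9: x0=0xc7 x1=0x09 x2=0x91 x3=0x4f x4=0x01 x5=0xdf  N=0 Z=0
after 10: x0=0x09 x1=0x09 x2=0x91 x3=0x4f x4=0x01 x5=0xdf  N=0 Z=0
-- IRQ taken; context saved, return-PC = 11 --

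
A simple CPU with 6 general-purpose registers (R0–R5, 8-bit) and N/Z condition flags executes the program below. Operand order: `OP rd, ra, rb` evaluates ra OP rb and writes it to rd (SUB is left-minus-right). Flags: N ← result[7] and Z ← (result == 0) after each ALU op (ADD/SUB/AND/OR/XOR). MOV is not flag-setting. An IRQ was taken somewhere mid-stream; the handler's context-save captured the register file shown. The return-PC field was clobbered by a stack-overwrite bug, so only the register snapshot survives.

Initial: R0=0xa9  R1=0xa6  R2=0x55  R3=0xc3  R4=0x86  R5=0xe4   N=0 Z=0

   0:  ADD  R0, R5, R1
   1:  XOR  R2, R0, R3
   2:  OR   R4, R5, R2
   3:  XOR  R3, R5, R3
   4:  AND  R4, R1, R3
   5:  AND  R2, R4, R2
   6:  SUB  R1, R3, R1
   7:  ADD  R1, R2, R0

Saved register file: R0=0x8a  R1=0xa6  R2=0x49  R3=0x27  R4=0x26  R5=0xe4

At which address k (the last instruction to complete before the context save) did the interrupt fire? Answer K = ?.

after  0: R0=0x8a R1=0xa6 R2=0x55 R3=0xc3 R4=0x86 R5=0xe4  N=1 Z=0
after  1: R0=0x8a R1=0xa6 R2=0x49 R3=0xc3 R4=0x86 R5=0xe4  N=0 Z=0
after  2: R0=0x8a R1=0xa6 R2=0x49 R3=0xc3 R4=0xed R5=0xe4  N=1 Z=0
after  3: R0=0x8a R1=0xa6 R2=0x49 R3=0x27 R4=0xed R5=0xe4  N=0 Z=0
after  4: R0=0x8a R1=0xa6 R2=0x49 R3=0x27 R4=0x26 R5=0xe4  N=0 Z=0
-- IRQ taken; context saved, return-PC = 5 --

K = 4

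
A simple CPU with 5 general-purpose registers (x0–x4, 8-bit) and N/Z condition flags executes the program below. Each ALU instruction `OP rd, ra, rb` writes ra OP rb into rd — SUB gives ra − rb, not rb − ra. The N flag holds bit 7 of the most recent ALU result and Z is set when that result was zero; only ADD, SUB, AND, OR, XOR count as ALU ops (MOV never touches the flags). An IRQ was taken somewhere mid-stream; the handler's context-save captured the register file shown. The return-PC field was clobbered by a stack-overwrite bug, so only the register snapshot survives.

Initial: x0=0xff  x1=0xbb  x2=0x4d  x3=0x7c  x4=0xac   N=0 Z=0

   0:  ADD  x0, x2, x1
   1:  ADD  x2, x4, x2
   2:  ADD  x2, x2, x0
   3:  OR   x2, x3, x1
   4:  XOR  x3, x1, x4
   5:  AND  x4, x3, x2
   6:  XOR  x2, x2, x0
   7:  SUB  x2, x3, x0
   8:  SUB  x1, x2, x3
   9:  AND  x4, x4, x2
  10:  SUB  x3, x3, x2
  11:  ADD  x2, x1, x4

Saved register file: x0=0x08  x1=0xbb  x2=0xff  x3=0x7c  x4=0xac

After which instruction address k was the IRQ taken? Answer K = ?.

K = 3

after  0: x0=0x08 x1=0xbb x2=0x4d x3=0x7c x4=0xac  N=0 Z=0
after  1: x0=0x08 x1=0xbb x2=0xf9 x3=0x7c x4=0xac  N=1 Z=0
after  2: x0=0x08 x1=0xbb x2=0x01 x3=0x7c x4=0xac  N=0 Z=0
after  3: x0=0x08 x1=0xbb x2=0xff x3=0x7c x4=0xac  N=1 Z=0
-- IRQ taken; context saved, return-PC = 4 --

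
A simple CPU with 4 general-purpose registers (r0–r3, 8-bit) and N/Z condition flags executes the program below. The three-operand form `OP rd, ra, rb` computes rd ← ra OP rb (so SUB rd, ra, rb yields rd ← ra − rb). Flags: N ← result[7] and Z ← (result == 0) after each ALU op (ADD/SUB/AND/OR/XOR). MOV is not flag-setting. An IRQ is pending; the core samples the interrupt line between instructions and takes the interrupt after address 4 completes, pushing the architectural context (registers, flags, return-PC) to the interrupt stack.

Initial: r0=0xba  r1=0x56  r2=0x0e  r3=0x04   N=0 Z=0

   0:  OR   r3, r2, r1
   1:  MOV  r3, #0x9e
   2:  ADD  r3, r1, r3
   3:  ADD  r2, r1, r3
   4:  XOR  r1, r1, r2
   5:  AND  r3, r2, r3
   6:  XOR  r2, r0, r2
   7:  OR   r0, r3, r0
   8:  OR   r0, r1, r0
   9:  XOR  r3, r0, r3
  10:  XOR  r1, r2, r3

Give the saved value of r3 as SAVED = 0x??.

SAVED = 0xf4

after  0: r0=0xba r1=0x56 r2=0x0e r3=0x5e  N=0 Z=0
after  1: r0=0xba r1=0x56 r2=0x0e r3=0x9e  N=0 Z=0
after  2: r0=0xba r1=0x56 r2=0x0e r3=0xf4  N=1 Z=0
after  3: r0=0xba r1=0x56 r2=0x4a r3=0xf4  N=0 Z=0
after  4: r0=0xba r1=0x1c r2=0x4a r3=0xf4  N=0 Z=0
-- IRQ taken; context saved, return-PC = 5 --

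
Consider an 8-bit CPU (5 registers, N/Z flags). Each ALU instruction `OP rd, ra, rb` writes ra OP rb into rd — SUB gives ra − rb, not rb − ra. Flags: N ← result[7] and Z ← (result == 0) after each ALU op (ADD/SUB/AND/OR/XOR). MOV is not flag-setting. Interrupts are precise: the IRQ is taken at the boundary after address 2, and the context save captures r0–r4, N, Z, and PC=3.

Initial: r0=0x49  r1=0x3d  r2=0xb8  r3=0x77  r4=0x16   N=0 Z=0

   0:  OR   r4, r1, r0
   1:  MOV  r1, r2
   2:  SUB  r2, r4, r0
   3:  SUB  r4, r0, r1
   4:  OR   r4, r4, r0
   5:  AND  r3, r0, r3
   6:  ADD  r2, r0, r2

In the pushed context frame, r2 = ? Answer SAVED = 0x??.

SAVED = 0x34

after  0: r0=0x49 r1=0x3d r2=0xb8 r3=0x77 r4=0x7d  N=0 Z=0
after  1: r0=0x49 r1=0xb8 r2=0xb8 r3=0x77 r4=0x7d  N=0 Z=0
after  2: r0=0x49 r1=0xb8 r2=0x34 r3=0x77 r4=0x7d  N=0 Z=0
-- IRQ taken; context saved, return-PC = 3 --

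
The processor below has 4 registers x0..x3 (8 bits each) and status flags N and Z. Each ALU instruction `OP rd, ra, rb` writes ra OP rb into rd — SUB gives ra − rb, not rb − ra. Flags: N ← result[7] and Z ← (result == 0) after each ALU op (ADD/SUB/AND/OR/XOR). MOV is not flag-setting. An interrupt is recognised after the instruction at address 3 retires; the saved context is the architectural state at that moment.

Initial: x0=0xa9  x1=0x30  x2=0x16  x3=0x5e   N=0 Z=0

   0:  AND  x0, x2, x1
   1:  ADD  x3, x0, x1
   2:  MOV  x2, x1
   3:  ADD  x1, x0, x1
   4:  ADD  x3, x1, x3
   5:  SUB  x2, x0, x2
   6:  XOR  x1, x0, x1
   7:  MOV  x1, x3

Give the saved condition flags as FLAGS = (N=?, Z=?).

after  0: x0=0x10 x1=0x30 x2=0x16 x3=0x5e  N=0 Z=0
after  1: x0=0x10 x1=0x30 x2=0x16 x3=0x40  N=0 Z=0
after  2: x0=0x10 x1=0x30 x2=0x30 x3=0x40  N=0 Z=0
after  3: x0=0x10 x1=0x40 x2=0x30 x3=0x40  N=0 Z=0
-- IRQ taken; context saved, return-PC = 4 --

FLAGS = (N=0, Z=0)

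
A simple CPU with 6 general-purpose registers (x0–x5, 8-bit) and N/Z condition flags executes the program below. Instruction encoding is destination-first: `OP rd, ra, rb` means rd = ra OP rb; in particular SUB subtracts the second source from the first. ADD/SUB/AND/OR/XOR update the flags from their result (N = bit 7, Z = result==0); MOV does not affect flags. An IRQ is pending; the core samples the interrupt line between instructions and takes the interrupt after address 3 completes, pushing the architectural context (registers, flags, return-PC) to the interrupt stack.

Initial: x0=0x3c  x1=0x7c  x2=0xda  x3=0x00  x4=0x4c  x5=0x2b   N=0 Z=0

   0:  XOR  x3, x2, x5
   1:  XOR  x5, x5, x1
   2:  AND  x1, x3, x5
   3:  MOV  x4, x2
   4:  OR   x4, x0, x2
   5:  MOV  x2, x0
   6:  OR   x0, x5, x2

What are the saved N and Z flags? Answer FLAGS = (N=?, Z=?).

after  0: x0=0x3c x1=0x7c x2=0xda x3=0xf1 x4=0x4c x5=0x2b  N=1 Z=0
after  1: x0=0x3c x1=0x7c x2=0xda x3=0xf1 x4=0x4c x5=0x57  N=0 Z=0
after  2: x0=0x3c x1=0x51 x2=0xda x3=0xf1 x4=0x4c x5=0x57  N=0 Z=0
after  3: x0=0x3c x1=0x51 x2=0xda x3=0xf1 x4=0xda x5=0x57  N=0 Z=0
-- IRQ taken; context saved, return-PC = 4 --

FLAGS = (N=0, Z=0)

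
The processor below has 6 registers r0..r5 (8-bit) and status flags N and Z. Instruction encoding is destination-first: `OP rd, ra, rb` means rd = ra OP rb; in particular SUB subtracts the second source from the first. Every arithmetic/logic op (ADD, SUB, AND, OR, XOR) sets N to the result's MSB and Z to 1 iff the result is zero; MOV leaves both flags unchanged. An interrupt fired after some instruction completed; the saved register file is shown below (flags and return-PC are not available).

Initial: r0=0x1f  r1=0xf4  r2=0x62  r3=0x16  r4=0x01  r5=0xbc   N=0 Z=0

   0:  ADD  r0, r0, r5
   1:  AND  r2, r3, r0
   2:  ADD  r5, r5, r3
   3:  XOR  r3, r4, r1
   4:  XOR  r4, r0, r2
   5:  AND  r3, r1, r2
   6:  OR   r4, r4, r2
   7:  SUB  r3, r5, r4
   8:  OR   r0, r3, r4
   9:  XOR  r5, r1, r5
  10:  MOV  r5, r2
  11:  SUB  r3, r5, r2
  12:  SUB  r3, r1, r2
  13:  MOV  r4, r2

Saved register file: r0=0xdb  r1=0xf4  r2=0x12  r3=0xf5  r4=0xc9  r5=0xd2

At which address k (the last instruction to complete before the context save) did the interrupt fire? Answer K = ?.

after  0: r0=0xdb r1=0xf4 r2=0x62 r3=0x16 r4=0x01 r5=0xbc  N=1 Z=0
after  1: r0=0xdb r1=0xf4 r2=0x12 r3=0x16 r4=0x01 r5=0xbc  N=0 Z=0
after  2: r0=0xdb r1=0xf4 r2=0x12 r3=0x16 r4=0x01 r5=0xd2  N=1 Z=0
after  3: r0=0xdb r1=0xf4 r2=0x12 r3=0xf5 r4=0x01 r5=0xd2  N=1 Z=0
after  4: r0=0xdb r1=0xf4 r2=0x12 r3=0xf5 r4=0xc9 r5=0xd2  N=1 Z=0
-- IRQ taken; context saved, return-PC = 5 --

K = 4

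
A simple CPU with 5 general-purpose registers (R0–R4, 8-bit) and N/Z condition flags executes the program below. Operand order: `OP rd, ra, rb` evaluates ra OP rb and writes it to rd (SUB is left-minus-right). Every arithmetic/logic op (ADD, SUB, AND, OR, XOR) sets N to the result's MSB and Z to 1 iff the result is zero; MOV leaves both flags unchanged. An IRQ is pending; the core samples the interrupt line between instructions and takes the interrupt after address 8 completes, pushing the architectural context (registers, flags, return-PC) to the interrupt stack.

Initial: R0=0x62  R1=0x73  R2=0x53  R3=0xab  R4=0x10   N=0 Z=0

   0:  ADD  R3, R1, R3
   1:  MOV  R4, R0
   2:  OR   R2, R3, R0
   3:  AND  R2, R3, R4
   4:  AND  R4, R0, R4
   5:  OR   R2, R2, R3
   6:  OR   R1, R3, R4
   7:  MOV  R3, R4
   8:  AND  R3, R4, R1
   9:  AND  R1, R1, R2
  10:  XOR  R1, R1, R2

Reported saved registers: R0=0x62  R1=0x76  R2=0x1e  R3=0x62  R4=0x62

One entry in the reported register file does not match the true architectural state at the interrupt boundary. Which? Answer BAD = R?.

after  0: R0=0x62 R1=0x73 R2=0x53 R3=0x1e R4=0x10  N=0 Z=0
after  1: R0=0x62 R1=0x73 R2=0x53 R3=0x1e R4=0x62  N=0 Z=0
after  2: R0=0x62 R1=0x73 R2=0x7e R3=0x1e R4=0x62  N=0 Z=0
after  3: R0=0x62 R1=0x73 R2=0x02 R3=0x1e R4=0x62  N=0 Z=0
after  4: R0=0x62 R1=0x73 R2=0x02 R3=0x1e R4=0x62  N=0 Z=0
after  5: R0=0x62 R1=0x73 R2=0x1e R3=0x1e R4=0x62  N=0 Z=0
after  6: R0=0x62 R1=0x7e R2=0x1e R3=0x1e R4=0x62  N=0 Z=0
after  7: R0=0x62 R1=0x7e R2=0x1e R3=0x62 R4=0x62  N=0 Z=0
after  8: R0=0x62 R1=0x7e R2=0x1e R3=0x62 R4=0x62  N=0 Z=0
-- IRQ taken; context saved, return-PC = 9 --
mismatch: R1: reported 0x76 vs actual 0x7e

BAD = R1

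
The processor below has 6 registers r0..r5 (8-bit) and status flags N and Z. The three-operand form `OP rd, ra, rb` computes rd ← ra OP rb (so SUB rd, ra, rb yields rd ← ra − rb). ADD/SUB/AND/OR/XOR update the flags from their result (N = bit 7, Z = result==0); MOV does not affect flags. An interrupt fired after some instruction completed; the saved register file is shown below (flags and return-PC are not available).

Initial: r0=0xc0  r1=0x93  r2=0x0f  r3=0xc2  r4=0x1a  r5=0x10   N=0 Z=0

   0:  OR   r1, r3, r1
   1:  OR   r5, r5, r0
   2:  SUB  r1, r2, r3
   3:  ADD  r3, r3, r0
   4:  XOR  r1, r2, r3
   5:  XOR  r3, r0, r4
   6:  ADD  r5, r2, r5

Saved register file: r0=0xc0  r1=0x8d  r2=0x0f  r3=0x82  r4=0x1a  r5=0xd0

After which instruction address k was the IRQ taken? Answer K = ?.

after  0: r0=0xc0 r1=0xd3 r2=0x0f r3=0xc2 r4=0x1a r5=0x10  N=1 Z=0
after  1: r0=0xc0 r1=0xd3 r2=0x0f r3=0xc2 r4=0x1a r5=0xd0  N=1 Z=0
after  2: r0=0xc0 r1=0x4d r2=0x0f r3=0xc2 r4=0x1a r5=0xd0  N=0 Z=0
after  3: r0=0xc0 r1=0x4d r2=0x0f r3=0x82 r4=0x1a r5=0xd0  N=1 Z=0
after  4: r0=0xc0 r1=0x8d r2=0x0f r3=0x82 r4=0x1a r5=0xd0  N=1 Z=0
-- IRQ taken; context saved, return-PC = 5 --

K = 4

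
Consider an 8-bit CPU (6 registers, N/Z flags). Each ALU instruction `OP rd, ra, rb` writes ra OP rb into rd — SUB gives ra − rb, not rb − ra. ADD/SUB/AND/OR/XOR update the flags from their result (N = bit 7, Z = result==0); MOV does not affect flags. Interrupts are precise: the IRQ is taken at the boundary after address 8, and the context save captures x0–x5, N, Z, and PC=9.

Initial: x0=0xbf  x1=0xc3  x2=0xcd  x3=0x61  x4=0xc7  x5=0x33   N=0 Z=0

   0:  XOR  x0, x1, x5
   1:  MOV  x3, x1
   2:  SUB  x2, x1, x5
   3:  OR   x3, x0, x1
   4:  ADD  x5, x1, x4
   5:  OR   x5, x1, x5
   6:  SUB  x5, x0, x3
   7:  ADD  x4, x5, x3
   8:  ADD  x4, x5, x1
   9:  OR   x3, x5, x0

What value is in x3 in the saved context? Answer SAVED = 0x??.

SAVED = 0xf3

after  0: x0=0xf0 x1=0xc3 x2=0xcd x3=0x61 x4=0xc7 x5=0x33  N=1 Z=0
after  1: x0=0xf0 x1=0xc3 x2=0xcd x3=0xc3 x4=0xc7 x5=0x33  N=1 Z=0
after  2: x0=0xf0 x1=0xc3 x2=0x90 x3=0xc3 x4=0xc7 x5=0x33  N=1 Z=0
after  3: x0=0xf0 x1=0xc3 x2=0x90 x3=0xf3 x4=0xc7 x5=0x33  N=1 Z=0
after  4: x0=0xf0 x1=0xc3 x2=0x90 x3=0xf3 x4=0xc7 x5=0x8a  N=1 Z=0
after  5: x0=0xf0 x1=0xc3 x2=0x90 x3=0xf3 x4=0xc7 x5=0xcb  N=1 Z=0
after  6: x0=0xf0 x1=0xc3 x2=0x90 x3=0xf3 x4=0xc7 x5=0xfd  N=1 Z=0
after  7: x0=0xf0 x1=0xc3 x2=0x90 x3=0xf3 x4=0xf0 x5=0xfd  N=1 Z=0
after  8: x0=0xf0 x1=0xc3 x2=0x90 x3=0xf3 x4=0xc0 x5=0xfd  N=1 Z=0
-- IRQ taken; context saved, return-PC = 9 --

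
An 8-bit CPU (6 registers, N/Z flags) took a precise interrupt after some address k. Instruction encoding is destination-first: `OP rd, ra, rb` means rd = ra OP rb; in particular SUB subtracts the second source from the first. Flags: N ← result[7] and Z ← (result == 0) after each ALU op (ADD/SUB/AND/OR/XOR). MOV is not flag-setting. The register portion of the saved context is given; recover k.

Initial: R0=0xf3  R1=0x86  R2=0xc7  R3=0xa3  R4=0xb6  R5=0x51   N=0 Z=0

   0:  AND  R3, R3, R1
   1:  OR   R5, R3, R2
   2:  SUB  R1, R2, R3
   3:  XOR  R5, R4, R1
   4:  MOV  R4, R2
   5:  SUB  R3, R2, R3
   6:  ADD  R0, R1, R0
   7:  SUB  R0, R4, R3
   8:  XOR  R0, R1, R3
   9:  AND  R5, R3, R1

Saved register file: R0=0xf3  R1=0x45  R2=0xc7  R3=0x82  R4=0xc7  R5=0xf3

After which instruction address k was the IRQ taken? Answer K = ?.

after  0: R0=0xf3 R1=0x86 R2=0xc7 R3=0x82 R4=0xb6 R5=0x51  N=1 Z=0
after  1: R0=0xf3 R1=0x86 R2=0xc7 R3=0x82 R4=0xb6 R5=0xc7  N=1 Z=0
after  2: R0=0xf3 R1=0x45 R2=0xc7 R3=0x82 R4=0xb6 R5=0xc7  N=0 Z=0
after  3: R0=0xf3 R1=0x45 R2=0xc7 R3=0x82 R4=0xb6 R5=0xf3  N=1 Z=0
after  4: R0=0xf3 R1=0x45 R2=0xc7 R3=0x82 R4=0xc7 R5=0xf3  N=1 Z=0
-- IRQ taken; context saved, return-PC = 5 --

K = 4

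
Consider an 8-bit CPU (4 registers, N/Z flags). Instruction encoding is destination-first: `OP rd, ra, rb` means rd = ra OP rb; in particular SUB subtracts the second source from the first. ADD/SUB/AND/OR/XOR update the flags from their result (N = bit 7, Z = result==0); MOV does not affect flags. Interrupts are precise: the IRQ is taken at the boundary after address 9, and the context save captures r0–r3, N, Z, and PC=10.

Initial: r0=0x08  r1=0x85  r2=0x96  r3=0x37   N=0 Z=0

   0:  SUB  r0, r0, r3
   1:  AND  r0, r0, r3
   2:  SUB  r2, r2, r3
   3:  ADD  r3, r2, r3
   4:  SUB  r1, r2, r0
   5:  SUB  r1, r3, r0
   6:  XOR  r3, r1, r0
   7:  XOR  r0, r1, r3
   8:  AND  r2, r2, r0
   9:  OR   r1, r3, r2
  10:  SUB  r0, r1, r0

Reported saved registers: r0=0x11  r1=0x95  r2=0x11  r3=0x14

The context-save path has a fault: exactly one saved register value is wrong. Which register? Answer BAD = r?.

after  0: r0=0xd1 r1=0x85 r2=0x96 r3=0x37  N=1 Z=0
after  1: r0=0x11 r1=0x85 r2=0x96 r3=0x37  N=0 Z=0
after  2: r0=0x11 r1=0x85 r2=0x5f r3=0x37  N=0 Z=0
after  3: r0=0x11 r1=0x85 r2=0x5f r3=0x96  N=1 Z=0
after  4: r0=0x11 r1=0x4e r2=0x5f r3=0x96  N=0 Z=0
after  5: r0=0x11 r1=0x85 r2=0x5f r3=0x96  N=1 Z=0
after  6: r0=0x11 r1=0x85 r2=0x5f r3=0x94  N=1 Z=0
after  7: r0=0x11 r1=0x85 r2=0x5f r3=0x94  N=0 Z=0
after  8: r0=0x11 r1=0x85 r2=0x11 r3=0x94  N=0 Z=0
after  9: r0=0x11 r1=0x95 r2=0x11 r3=0x94  N=1 Z=0
-- IRQ taken; context saved, return-PC = 10 --
mismatch: r3: reported 0x14 vs actual 0x94

BAD = r3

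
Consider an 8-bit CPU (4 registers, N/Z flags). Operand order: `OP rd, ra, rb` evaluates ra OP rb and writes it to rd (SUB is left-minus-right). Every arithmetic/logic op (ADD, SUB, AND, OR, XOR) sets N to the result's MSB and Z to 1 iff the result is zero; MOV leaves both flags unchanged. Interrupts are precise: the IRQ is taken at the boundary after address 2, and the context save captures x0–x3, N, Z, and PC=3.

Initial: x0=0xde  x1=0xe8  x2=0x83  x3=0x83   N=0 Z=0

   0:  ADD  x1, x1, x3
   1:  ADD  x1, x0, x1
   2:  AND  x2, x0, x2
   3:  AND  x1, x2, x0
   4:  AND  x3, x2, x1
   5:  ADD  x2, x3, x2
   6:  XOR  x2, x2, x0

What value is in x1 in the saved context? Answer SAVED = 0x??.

after  0: x0=0xde x1=0x6b x2=0x83 x3=0x83  N=0 Z=0
after  1: x0=0xde x1=0x49 x2=0x83 x3=0x83  N=0 Z=0
after  2: x0=0xde x1=0x49 x2=0x82 x3=0x83  N=1 Z=0
-- IRQ taken; context saved, return-PC = 3 --

SAVED = 0x49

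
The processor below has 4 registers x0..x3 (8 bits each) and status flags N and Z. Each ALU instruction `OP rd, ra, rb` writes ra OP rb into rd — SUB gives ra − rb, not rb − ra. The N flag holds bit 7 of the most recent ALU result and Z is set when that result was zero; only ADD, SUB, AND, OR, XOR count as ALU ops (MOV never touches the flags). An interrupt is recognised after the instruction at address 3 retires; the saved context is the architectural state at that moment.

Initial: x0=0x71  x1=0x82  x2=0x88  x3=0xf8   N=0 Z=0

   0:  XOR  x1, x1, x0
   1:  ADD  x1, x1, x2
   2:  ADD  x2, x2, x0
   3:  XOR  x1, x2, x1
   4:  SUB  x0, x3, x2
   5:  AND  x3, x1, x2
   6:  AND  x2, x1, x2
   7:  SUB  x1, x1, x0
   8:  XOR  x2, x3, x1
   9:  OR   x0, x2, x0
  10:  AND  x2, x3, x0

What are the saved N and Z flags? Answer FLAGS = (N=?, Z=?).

after  0: x0=0x71 x1=0xf3 x2=0x88 x3=0xf8  N=1 Z=0
after  1: x0=0x71 x1=0x7b x2=0x88 x3=0xf8  N=0 Z=0
after  2: x0=0x71 x1=0x7b x2=0xf9 x3=0xf8  N=1 Z=0
after  3: x0=0x71 x1=0x82 x2=0xf9 x3=0xf8  N=1 Z=0
-- IRQ taken; context saved, return-PC = 4 --

FLAGS = (N=1, Z=0)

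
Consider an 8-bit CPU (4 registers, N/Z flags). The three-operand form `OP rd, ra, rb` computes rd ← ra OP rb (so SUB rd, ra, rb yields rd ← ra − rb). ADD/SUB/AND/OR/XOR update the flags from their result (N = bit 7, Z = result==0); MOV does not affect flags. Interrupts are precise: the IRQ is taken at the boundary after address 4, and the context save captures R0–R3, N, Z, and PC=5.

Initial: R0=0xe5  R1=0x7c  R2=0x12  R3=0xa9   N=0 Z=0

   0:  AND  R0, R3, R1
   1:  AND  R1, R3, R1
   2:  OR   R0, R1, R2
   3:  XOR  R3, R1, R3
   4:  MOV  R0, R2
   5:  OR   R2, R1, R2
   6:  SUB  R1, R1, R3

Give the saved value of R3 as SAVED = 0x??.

after  0: R0=0x28 R1=0x7c R2=0x12 R3=0xa9  N=0 Z=0
after  1: R0=0x28 R1=0x28 R2=0x12 R3=0xa9  N=0 Z=0
after  2: R0=0x3a R1=0x28 R2=0x12 R3=0xa9  N=0 Z=0
after  3: R0=0x3a R1=0x28 R2=0x12 R3=0x81  N=1 Z=0
after  4: R0=0x12 R1=0x28 R2=0x12 R3=0x81  N=1 Z=0
-- IRQ taken; context saved, return-PC = 5 --

SAVED = 0x81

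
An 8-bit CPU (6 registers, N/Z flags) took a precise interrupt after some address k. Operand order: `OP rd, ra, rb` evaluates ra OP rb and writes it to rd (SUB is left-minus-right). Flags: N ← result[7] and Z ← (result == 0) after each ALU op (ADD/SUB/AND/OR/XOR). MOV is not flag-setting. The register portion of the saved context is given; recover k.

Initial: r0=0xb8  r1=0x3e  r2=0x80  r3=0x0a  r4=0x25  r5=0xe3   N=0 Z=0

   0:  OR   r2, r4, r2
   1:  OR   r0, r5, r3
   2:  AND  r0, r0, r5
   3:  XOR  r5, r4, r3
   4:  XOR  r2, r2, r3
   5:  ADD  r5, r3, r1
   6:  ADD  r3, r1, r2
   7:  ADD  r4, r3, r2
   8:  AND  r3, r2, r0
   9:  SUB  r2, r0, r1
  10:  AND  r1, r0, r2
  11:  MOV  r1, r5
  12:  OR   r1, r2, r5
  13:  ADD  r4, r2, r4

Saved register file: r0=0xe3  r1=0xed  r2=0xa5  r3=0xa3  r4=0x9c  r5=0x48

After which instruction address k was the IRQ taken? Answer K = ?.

K = 12

after  0: r0=0xb8 r1=0x3e r2=0xa5 r3=0x0a r4=0x25 r5=0xe3  N=1 Z=0
after  1: r0=0xeb r1=0x3e r2=0xa5 r3=0x0a r4=0x25 r5=0xe3  N=1 Z=0
after  2: r0=0xe3 r1=0x3e r2=0xa5 r3=0x0a r4=0x25 r5=0xe3  N=1 Z=0
after  3: r0=0xe3 r1=0x3e r2=0xa5 r3=0x0a r4=0x25 r5=0x2f  N=0 Z=0
after  4: r0=0xe3 r1=0x3e r2=0xaf r3=0x0a r4=0x25 r5=0x2f  N=1 Z=0
after  5: r0=0xe3 r1=0x3e r2=0xaf r3=0x0a r4=0x25 r5=0x48  N=0 Z=0
after  6: r0=0xe3 r1=0x3e r2=0xaf r3=0xed r4=0x25 r5=0x48  N=1 Z=0
after  7: r0=0xe3 r1=0x3e r2=0xaf r3=0xed r4=0x9c r5=0x48  N=1 Z=0
after  8: r0=0xe3 r1=0x3e r2=0xaf r3=0xa3 r4=0x9c r5=0x48  N=1 Z=0
after  9: r0=0xe3 r1=0x3e r2=0xa5 r3=0xa3 r4=0x9c r5=0x48  N=1 Z=0
after 10: r0=0xe3 r1=0xa1 r2=0xa5 r3=0xa3 r4=0x9c r5=0x48  N=1 Z=0
after 11: r0=0xe3 r1=0x48 r2=0xa5 r3=0xa3 r4=0x9c r5=0x48  N=1 Z=0
after 12: r0=0xe3 r1=0xed r2=0xa5 r3=0xa3 r4=0x9c r5=0x48  N=1 Z=0
-- IRQ taken; context saved, return-PC = 13 --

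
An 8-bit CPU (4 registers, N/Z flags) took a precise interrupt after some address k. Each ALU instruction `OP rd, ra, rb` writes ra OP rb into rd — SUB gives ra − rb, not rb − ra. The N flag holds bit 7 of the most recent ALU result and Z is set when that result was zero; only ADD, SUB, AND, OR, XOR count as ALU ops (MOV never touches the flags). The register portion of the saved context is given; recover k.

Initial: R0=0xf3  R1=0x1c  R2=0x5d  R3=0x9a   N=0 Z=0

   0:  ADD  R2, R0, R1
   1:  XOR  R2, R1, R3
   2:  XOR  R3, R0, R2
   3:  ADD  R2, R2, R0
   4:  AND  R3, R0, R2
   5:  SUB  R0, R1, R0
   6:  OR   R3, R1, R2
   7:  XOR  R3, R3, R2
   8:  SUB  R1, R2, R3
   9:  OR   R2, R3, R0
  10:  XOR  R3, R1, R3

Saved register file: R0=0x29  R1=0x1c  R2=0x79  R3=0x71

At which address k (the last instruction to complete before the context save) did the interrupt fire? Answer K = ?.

K = 5

after  0: R0=0xf3 R1=0x1c R2=0x0f R3=0x9a  N=0 Z=0
after  1: R0=0xf3 R1=0x1c R2=0x86 R3=0x9a  N=1 Z=0
after  2: R0=0xf3 R1=0x1c R2=0x86 R3=0x75  N=0 Z=0
after  3: R0=0xf3 R1=0x1c R2=0x79 R3=0x75  N=0 Z=0
after  4: R0=0xf3 R1=0x1c R2=0x79 R3=0x71  N=0 Z=0
after  5: R0=0x29 R1=0x1c R2=0x79 R3=0x71  N=0 Z=0
-- IRQ taken; context saved, return-PC = 6 --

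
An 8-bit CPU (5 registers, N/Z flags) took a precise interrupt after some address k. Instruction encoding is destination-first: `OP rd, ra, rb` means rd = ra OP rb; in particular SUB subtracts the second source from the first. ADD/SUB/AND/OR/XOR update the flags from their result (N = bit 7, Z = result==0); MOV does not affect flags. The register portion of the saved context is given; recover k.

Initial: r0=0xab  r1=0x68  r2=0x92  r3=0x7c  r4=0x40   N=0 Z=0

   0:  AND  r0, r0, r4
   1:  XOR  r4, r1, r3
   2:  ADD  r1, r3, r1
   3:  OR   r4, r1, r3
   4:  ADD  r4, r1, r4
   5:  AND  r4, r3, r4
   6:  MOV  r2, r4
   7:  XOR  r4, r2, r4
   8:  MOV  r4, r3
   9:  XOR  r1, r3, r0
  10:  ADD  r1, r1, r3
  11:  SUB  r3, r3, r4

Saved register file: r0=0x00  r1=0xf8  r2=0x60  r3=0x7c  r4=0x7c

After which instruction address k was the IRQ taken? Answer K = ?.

after  0: r0=0x00 r1=0x68 r2=0x92 r3=0x7c r4=0x40  N=0 Z=1
after  1: r0=0x00 r1=0x68 r2=0x92 r3=0x7c r4=0x14  N=0 Z=0
after  2: r0=0x00 r1=0xe4 r2=0x92 r3=0x7c r4=0x14  N=1 Z=0
after  3: r0=0x00 r1=0xe4 r2=0x92 r3=0x7c r4=0xfc  N=1 Z=0
after  4: r0=0x00 r1=0xe4 r2=0x92 r3=0x7c r4=0xe0  N=1 Z=0
after  5: r0=0x00 r1=0xe4 r2=0x92 r3=0x7c r4=0x60  N=0 Z=0
after  6: r0=0x00 r1=0xe4 r2=0x60 r3=0x7c r4=0x60  N=0 Z=0
after  7: r0=0x00 r1=0xe4 r2=0x60 r3=0x7c r4=0x00  N=0 Z=1
after  8: r0=0x00 r1=0xe4 r2=0x60 r3=0x7c r4=0x7c  N=0 Z=1
after  9: r0=0x00 r1=0x7c r2=0x60 r3=0x7c r4=0x7c  N=0 Z=0
after 10: r0=0x00 r1=0xf8 r2=0x60 r3=0x7c r4=0x7c  N=1 Z=0
-- IRQ taken; context saved, return-PC = 11 --

K = 10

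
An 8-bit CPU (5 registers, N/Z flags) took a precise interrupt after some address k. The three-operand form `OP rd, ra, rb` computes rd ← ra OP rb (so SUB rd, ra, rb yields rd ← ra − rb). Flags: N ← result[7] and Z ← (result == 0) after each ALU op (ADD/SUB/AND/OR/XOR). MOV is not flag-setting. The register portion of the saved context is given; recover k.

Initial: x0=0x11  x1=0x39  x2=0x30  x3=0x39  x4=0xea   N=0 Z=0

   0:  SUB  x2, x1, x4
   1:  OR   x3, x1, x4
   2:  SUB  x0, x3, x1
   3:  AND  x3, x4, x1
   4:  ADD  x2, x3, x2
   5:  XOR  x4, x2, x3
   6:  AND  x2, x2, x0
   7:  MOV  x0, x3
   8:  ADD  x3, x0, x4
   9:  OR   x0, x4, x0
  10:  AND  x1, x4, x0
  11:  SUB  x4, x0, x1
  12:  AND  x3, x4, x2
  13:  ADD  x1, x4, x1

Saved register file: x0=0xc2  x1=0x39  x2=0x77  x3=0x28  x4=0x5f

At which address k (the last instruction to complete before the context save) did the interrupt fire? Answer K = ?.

after  0: x0=0x11 x1=0x39 x2=0x4f x3=0x39 x4=0xea  N=0 Z=0
after  1: x0=0x11 x1=0x39 x2=0x4f x3=0xfb x4=0xea  N=1 Z=0
after  2: x0=0xc2 x1=0x39 x2=0x4f x3=0xfb x4=0xea  N=1 Z=0
after  3: x0=0xc2 x1=0x39 x2=0x4f x3=0x28 x4=0xea  N=0 Z=0
after  4: x0=0xc2 x1=0x39 x2=0x77 x3=0x28 x4=0xea  N=0 Z=0
after  5: x0=0xc2 x1=0x39 x2=0x77 x3=0x28 x4=0x5f  N=0 Z=0
-- IRQ taken; context saved, return-PC = 6 --

K = 5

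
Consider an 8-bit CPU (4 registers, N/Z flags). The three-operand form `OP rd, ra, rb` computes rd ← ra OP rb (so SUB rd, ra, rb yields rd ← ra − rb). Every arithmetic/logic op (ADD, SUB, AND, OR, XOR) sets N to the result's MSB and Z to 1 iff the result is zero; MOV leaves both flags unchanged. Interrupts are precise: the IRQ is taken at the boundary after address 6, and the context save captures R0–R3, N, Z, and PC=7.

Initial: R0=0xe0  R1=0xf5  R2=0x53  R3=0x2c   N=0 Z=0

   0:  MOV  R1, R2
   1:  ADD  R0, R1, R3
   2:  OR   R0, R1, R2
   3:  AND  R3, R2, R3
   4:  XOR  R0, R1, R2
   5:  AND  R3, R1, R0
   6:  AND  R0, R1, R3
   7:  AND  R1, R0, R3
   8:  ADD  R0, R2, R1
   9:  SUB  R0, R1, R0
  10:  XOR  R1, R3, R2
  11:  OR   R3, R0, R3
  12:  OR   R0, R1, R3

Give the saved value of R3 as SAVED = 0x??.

SAVED = 0x00

after  0: R0=0xe0 R1=0x53 R2=0x53 R3=0x2c  N=0 Z=0
after  1: R0=0x7f R1=0x53 R2=0x53 R3=0x2c  N=0 Z=0
after  2: R0=0x53 R1=0x53 R2=0x53 R3=0x2c  N=0 Z=0
after  3: R0=0x53 R1=0x53 R2=0x53 R3=0x00  N=0 Z=1
after  4: R0=0x00 R1=0x53 R2=0x53 R3=0x00  N=0 Z=1
after  5: R0=0x00 R1=0x53 R2=0x53 R3=0x00  N=0 Z=1
after  6: R0=0x00 R1=0x53 R2=0x53 R3=0x00  N=0 Z=1
-- IRQ taken; context saved, return-PC = 7 --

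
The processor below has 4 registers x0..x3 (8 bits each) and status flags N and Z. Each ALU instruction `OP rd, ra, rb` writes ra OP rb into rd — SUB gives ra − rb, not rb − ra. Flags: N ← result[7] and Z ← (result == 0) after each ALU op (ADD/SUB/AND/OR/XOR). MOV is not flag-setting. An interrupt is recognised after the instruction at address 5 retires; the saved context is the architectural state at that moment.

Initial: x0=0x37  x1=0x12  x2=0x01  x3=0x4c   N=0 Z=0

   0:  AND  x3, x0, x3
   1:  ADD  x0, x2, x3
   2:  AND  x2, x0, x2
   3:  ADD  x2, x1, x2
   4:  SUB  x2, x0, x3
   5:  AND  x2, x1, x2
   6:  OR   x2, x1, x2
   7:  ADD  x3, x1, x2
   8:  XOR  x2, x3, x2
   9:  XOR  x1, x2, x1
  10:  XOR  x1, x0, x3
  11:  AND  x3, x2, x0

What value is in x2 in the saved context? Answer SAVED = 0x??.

after  0: x0=0x37 x1=0x12 x2=0x01 x3=0x04  N=0 Z=0
after  1: x0=0x05 x1=0x12 x2=0x01 x3=0x04  N=0 Z=0
after  2: x0=0x05 x1=0x12 x2=0x01 x3=0x04  N=0 Z=0
after  3: x0=0x05 x1=0x12 x2=0x13 x3=0x04  N=0 Z=0
after  4: x0=0x05 x1=0x12 x2=0x01 x3=0x04  N=0 Z=0
after  5: x0=0x05 x1=0x12 x2=0x00 x3=0x04  N=0 Z=1
-- IRQ taken; context saved, return-PC = 6 --

SAVED = 0x00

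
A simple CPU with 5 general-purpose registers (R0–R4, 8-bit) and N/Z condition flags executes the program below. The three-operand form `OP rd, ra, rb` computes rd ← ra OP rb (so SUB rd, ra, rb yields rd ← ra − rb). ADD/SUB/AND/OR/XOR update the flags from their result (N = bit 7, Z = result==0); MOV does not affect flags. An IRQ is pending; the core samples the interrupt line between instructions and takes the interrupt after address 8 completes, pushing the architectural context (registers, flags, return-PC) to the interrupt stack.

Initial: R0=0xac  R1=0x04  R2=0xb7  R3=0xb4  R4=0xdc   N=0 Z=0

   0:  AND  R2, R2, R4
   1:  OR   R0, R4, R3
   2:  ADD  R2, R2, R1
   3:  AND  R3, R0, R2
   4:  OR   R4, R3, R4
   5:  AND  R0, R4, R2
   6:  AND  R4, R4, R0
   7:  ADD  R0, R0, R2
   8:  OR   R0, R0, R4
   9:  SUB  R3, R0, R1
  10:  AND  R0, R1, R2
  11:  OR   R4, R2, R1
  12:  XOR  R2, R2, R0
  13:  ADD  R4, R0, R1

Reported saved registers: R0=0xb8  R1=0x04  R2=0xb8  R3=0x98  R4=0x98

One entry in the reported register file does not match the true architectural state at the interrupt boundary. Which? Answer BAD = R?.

after  0: R0=0xac R1=0x04 R2=0x94 R3=0xb4 R4=0xdc  N=1 Z=0
after  1: R0=0xfc R1=0x04 R2=0x94 R3=0xb4 R4=0xdc  N=1 Z=0
after  2: R0=0xfc R1=0x04 R2=0x98 R3=0xb4 R4=0xdc  N=1 Z=0
after  3: R0=0xfc R1=0x04 R2=0x98 R3=0x98 R4=0xdc  N=1 Z=0
after  4: R0=0xfc R1=0x04 R2=0x98 R3=0x98 R4=0xdc  N=1 Z=0
after  5: R0=0x98 R1=0x04 R2=0x98 R3=0x98 R4=0xdc  N=1 Z=0
after  6: R0=0x98 R1=0x04 R2=0x98 R3=0x98 R4=0x98  N=1 Z=0
after  7: R0=0x30 R1=0x04 R2=0x98 R3=0x98 R4=0x98  N=0 Z=0
after  8: R0=0xb8 R1=0x04 R2=0x98 R3=0x98 R4=0x98  N=1 Z=0
-- IRQ taken; context saved, return-PC = 9 --
mismatch: R2: reported 0xb8 vs actual 0x98

BAD = R2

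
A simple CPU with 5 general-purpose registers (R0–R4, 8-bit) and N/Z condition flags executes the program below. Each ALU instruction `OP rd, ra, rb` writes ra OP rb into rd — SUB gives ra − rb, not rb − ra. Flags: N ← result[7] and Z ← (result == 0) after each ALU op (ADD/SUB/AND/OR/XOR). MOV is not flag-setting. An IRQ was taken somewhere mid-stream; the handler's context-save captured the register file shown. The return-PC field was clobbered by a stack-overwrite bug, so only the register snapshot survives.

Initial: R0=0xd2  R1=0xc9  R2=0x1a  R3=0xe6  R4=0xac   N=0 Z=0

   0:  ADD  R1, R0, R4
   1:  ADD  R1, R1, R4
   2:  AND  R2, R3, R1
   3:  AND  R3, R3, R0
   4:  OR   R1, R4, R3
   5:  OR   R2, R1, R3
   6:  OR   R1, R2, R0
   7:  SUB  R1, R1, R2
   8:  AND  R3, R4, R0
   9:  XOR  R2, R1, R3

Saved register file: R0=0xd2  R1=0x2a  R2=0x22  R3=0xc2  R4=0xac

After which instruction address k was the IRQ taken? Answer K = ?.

after  0: R0=0xd2 R1=0x7e R2=0x1a R3=0xe6 R4=0xac  N=0 Z=0
after  1: R0=0xd2 R1=0x2a R2=0x1a R3=0xe6 R4=0xac  N=0 Z=0
after  2: R0=0xd2 R1=0x2a R2=0x22 R3=0xe6 R4=0xac  N=0 Z=0
after  3: R0=0xd2 R1=0x2a R2=0x22 R3=0xc2 R4=0xac  N=1 Z=0
-- IRQ taken; context saved, return-PC = 4 --

K = 3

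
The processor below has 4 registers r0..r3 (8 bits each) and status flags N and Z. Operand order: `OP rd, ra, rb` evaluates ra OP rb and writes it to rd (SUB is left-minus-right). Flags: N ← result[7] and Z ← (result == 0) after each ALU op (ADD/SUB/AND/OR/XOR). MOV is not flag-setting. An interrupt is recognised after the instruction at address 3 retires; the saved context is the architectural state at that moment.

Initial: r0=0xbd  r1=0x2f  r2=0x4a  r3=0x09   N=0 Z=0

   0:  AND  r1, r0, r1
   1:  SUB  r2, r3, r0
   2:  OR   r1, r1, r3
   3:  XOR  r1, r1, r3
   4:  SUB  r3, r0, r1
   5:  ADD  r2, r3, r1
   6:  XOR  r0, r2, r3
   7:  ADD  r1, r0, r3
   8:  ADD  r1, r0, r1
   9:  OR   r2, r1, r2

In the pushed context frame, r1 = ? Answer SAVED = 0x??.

after  0: r0=0xbd r1=0x2d r2=0x4a r3=0x09  N=0 Z=0
after  1: r0=0xbd r1=0x2d r2=0x4c r3=0x09  N=0 Z=0
after  2: r0=0xbd r1=0x2d r2=0x4c r3=0x09  N=0 Z=0
after  3: r0=0xbd r1=0x24 r2=0x4c r3=0x09  N=0 Z=0
-- IRQ taken; context saved, return-PC = 4 --

SAVED = 0x24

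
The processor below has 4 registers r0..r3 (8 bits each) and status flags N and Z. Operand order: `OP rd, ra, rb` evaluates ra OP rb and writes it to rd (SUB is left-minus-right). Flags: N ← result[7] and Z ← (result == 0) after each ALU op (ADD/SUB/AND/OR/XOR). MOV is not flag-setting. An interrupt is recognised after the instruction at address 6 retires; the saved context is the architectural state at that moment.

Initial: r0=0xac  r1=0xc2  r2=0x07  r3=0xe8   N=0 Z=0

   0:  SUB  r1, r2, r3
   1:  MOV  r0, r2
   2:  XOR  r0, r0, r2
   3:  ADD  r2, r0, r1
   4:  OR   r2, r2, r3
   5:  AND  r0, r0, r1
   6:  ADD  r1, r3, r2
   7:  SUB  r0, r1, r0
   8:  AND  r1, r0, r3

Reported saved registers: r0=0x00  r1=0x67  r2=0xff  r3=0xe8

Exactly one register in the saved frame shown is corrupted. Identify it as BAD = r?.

BAD = r1

after  0: r0=0xac r1=0x1f r2=0x07 r3=0xe8  N=0 Z=0
after  1: r0=0x07 r1=0x1f r2=0x07 r3=0xe8  N=0 Z=0
after  2: r0=0x00 r1=0x1f r2=0x07 r3=0xe8  N=0 Z=1
after  3: r0=0x00 r1=0x1f r2=0x1f r3=0xe8  N=0 Z=0
after  4: r0=0x00 r1=0x1f r2=0xff r3=0xe8  N=1 Z=0
after  5: r0=0x00 r1=0x1f r2=0xff r3=0xe8  N=0 Z=1
after  6: r0=0x00 r1=0xe7 r2=0xff r3=0xe8  N=1 Z=0
-- IRQ taken; context saved, return-PC = 7 --
mismatch: r1: reported 0x67 vs actual 0xe7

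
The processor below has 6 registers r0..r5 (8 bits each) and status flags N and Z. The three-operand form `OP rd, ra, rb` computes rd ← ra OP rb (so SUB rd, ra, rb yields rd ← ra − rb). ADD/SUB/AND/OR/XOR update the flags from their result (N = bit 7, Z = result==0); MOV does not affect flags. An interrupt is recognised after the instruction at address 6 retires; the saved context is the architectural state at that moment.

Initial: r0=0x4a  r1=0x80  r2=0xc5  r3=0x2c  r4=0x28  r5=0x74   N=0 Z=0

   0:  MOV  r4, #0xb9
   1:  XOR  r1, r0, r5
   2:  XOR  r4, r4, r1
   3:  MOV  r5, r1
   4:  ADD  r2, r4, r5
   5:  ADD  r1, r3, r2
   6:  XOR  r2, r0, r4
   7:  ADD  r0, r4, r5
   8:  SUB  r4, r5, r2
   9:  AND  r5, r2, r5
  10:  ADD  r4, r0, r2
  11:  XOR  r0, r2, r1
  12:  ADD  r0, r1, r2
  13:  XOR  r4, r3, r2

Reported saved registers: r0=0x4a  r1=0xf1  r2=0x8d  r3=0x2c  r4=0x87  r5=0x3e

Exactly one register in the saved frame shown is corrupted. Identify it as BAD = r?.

after  0: r0=0x4a r1=0x80 r2=0xc5 r3=0x2c r4=0xb9 r5=0x74  N=0 Z=0
after  1: r0=0x4a r1=0x3e r2=0xc5 r3=0x2c r4=0xb9 r5=0x74  N=0 Z=0
after  2: r0=0x4a r1=0x3e r2=0xc5 r3=0x2c r4=0x87 r5=0x74  N=1 Z=0
after  3: r0=0x4a r1=0x3e r2=0xc5 r3=0x2c r4=0x87 r5=0x3e  N=1 Z=0
after  4: r0=0x4a r1=0x3e r2=0xc5 r3=0x2c r4=0x87 r5=0x3e  N=1 Z=0
after  5: r0=0x4a r1=0xf1 r2=0xc5 r3=0x2c r4=0x87 r5=0x3e  N=1 Z=0
after  6: r0=0x4a r1=0xf1 r2=0xcd r3=0x2c r4=0x87 r5=0x3e  N=1 Z=0
-- IRQ taken; context saved, return-PC = 7 --
mismatch: r2: reported 0x8d vs actual 0xcd

BAD = r2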